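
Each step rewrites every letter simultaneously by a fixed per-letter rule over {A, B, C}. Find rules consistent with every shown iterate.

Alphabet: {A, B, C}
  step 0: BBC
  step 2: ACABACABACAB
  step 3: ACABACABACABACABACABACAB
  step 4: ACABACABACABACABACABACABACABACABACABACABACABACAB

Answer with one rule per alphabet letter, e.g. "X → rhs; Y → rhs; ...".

  step 3 ⇒ step 4: ACABACABACABACABACABACAB ⇒ AC·AB·AC·AB·AC·AB·AC·AB·AC·AB·AC·AB·AC·AB·AC·AB·AC·AB·AC·AB·AC·AB·AC·AB
    A ↦ AC
    B ↦ AB
    C ↦ AB

A->AC, B->AB, C->AB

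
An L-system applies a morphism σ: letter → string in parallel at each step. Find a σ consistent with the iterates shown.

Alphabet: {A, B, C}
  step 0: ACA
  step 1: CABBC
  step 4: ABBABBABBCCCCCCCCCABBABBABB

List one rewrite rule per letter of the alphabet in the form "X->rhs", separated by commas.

A->C, B->C, C->ABB

  step 0 ⇒ step 1: ACA ⇒ C·ABB·C
    A ↦ C
    C ↦ ABB
    B ↦ C  (constrained at step 1)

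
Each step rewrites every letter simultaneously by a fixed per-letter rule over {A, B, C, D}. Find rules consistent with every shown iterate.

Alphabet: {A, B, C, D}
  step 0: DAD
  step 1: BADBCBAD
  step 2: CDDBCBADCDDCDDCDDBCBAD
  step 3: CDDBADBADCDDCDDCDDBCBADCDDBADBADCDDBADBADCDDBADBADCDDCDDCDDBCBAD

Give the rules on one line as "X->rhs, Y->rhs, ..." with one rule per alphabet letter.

  step 2 ⇒ step 3: CDDBCBADCDDCDDCDDBCBAD ⇒ CDD·BAD·BAD·CDD·CDD·CDD·BC·BAD·CDD·BAD·BAD·CDD·BAD·BAD·CDD·BAD·BAD·CDD·CDD·CDD·BC·BAD
    A ↦ BC
    B ↦ CDD
    C ↦ CDD
    D ↦ BAD

A->BC, B->CDD, C->CDD, D->BAD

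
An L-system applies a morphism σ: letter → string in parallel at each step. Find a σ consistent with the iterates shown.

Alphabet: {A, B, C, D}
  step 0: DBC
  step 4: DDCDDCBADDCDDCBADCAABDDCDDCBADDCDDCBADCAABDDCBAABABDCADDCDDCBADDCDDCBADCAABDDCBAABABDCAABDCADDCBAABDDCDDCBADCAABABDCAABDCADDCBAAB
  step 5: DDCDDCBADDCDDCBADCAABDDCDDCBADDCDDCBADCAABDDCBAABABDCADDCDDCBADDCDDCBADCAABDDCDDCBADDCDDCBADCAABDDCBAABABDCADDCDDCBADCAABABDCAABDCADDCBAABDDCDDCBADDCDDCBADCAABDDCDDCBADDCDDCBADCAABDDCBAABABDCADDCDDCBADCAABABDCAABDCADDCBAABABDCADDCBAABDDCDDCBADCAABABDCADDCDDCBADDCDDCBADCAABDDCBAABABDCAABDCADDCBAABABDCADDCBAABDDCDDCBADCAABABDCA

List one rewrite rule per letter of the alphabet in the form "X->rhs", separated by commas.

  step 4 ⇒ step 5: DDCDDCBADDCDDCBADCAABDDCDDCBADDCDDCBADCAABDDCBAABABDCADDCDDCBADDCDDCBADCAABDDCBAABABDCAABDCADDCBAABDDCDDCBADCAABABDCAABDCADDCBAAB ⇒ DDC·DDC·BA·DDC·DDC·BA·DCA·AB·DDC·DDC·BA·DDC·DDC·BA·DCA·AB·DDC·BA·AB·AB·DCA·DDC·DDC·BA·DDC·DDC·BA·DCA·AB·DDC·DDC·BA·DDC·DDC·BA·DCA·AB·DDC·BA·AB·AB·DCA·DDC·DDC·BA·DCA·AB·AB·DCA·AB·DCA·DDC·BA·AB·DDC·DDC·BA·DDC·DDC·BA·DCA·AB·DDC·DDC·BA·DDC·DDC·BA·DCA·AB·DDC·BA·AB·AB·DCA·DDC·DDC·BA·DCA·AB·AB·DCA·AB·DCA·DDC·BA·AB·AB·DCA·DDC·BA·AB·DDC·DDC·BA·DCA·AB·AB·DCA·DDC·DDC·BA·DDC·DDC·BA·DCA·AB·DDC·BA·AB·AB·DCA·AB·DCA·DDC·BA·AB·AB·DCA·DDC·BA·AB·DDC·DDC·BA·DCA·AB·AB·DCA
    A ↦ AB
    B ↦ DCA
    C ↦ BA
    D ↦ DDC

A->AB, B->DCA, C->BA, D->DDC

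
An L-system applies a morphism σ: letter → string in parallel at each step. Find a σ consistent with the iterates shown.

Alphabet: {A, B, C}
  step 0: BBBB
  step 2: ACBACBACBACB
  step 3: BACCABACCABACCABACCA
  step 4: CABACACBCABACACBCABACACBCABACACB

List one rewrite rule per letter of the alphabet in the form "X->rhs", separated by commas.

  step 3 ⇒ step 4: BACCABACCABACCABACCA ⇒ CA·B·AC·AC·B·CA·B·AC·AC·B·CA·B·AC·AC·B·CA·B·AC·AC·B
    A ↦ B
    B ↦ CA
    C ↦ AC

A->B, B->CA, C->AC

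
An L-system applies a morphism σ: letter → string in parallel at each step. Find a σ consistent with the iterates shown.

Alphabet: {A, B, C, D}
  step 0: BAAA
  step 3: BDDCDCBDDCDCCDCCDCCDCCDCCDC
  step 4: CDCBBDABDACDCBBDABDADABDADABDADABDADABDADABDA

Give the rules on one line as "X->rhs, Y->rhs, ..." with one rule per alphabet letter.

  step 3 ⇒ step 4: BDDCDCBDDCDCCDCCDCCDCCDCCDC ⇒ CDC·B·B·DA·B·DA·CDC·B·B·DA·B·DA·DA·B·DA·DA·B·DA·DA·B·DA·DA·B·DA·DA·B·DA
    B ↦ CDC
    C ↦ DA
    D ↦ B
    A ↦ DD  (constrained at step 0)

A->DD, B->CDC, C->DA, D->B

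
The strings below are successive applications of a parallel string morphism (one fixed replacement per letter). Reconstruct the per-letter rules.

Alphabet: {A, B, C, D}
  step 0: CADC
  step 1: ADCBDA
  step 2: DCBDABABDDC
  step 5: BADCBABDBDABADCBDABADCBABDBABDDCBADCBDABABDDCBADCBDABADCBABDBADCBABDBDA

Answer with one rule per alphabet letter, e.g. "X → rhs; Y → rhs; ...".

  step 1 ⇒ step 2: ADCBDA ⇒ DC·BD·A·BA·BD·DC
    A ↦ DC
    B ↦ BA
    C ↦ A
    D ↦ BD

A->DC, B->BA, C->A, D->BD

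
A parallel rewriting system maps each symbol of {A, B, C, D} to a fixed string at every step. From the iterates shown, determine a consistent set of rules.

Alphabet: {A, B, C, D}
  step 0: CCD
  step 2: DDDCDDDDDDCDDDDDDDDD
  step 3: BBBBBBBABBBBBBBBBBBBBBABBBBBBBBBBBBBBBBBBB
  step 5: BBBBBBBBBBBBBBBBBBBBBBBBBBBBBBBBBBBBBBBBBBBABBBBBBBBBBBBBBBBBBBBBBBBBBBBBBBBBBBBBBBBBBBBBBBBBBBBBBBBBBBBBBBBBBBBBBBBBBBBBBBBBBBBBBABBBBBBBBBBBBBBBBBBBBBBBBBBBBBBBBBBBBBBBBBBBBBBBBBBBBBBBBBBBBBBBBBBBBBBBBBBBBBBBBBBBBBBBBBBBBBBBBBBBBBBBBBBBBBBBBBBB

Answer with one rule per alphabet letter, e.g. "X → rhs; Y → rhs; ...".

A->C, B->DDD, C->BAB, D->BB

  step 2 ⇒ step 3: DDDCDDDDDDCDDDDDDDDD ⇒ BB·BB·BB·BAB·BB·BB·BB·BB·BB·BB·BAB·BB·BB·BB·BB·BB·BB·BB·BB·BB
    C ↦ BAB
    D ↦ BB
    A ↦ C  (constrained at step 3)
    B ↦ DDD  (constrained at step 3)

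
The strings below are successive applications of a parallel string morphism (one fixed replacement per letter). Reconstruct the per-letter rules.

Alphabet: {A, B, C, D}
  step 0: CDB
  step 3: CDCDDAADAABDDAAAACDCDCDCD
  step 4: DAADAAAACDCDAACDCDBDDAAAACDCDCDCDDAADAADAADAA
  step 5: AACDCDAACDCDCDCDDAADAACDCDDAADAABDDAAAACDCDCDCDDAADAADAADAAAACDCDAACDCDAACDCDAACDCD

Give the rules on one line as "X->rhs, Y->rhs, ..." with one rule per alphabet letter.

A->CD, B->BDD, C->D, D->AA

  step 4 ⇒ step 5: DAADAAAACDCDAACDCDBDDAAAACDCDCDCDDAADAADAADAA ⇒ AA·CD·CD·AA·CD·CD·CD·CD·D·AA·D·AA·CD·CD·D·AA·D·AA·BDD·AA·AA·CD·CD·CD·CD·D·AA·D·AA·D·AA·D·AA·AA·CD·CD·AA·CD·CD·AA·CD·CD·AA·CD·CD
    A ↦ CD
    B ↦ BDD
    C ↦ D
    D ↦ AA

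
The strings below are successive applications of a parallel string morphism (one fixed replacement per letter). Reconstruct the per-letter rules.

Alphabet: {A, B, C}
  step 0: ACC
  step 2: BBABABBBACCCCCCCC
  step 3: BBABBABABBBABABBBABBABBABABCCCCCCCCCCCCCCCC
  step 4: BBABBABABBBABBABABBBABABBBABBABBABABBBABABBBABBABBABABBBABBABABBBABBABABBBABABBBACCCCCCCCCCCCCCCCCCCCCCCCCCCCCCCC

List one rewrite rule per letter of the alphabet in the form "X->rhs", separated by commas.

  step 3 ⇒ step 4: BBABBABABBBABABBBABBABBABABCCCCCCCCCCCCCCCC ⇒ BBA·BBA·BAB·BBA·BBA·BAB·BBA·BAB·BBA·BBA·BBA·BAB·BBA·BAB·BBA·BBA·BBA·BAB·BBA·BBA·BAB·BBA·BBA·BAB·BBA·BAB·BBA·CC·CC·CC·CC·CC·CC·CC·CC·CC·CC·CC·CC·CC·CC·CC·CC
    A ↦ BAB
    B ↦ BBA
    C ↦ CC

A->BAB, B->BBA, C->CC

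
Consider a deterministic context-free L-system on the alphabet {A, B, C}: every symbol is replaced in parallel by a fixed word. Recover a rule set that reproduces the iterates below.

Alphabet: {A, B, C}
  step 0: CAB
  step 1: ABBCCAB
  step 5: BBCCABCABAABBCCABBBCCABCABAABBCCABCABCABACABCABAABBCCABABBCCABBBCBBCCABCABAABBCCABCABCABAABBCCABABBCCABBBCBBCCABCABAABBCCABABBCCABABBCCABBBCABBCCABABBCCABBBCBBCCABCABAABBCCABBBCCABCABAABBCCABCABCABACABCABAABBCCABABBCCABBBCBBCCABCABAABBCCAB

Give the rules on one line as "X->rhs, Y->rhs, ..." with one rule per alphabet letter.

  step 0 ⇒ step 1: CAB ⇒ A·BBC·CAB
    A ↦ BBC
    B ↦ CAB
    C ↦ A

A->BBC, B->CAB, C->A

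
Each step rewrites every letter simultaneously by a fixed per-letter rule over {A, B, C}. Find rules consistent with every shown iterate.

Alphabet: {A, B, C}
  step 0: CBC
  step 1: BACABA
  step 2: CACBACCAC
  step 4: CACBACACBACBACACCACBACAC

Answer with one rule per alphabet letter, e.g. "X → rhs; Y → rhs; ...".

A->C, B->CA, C->BA

  step 1 ⇒ step 2: BACABA ⇒ CA·C·BA·C·CA·C
    A ↦ C
    B ↦ CA
    C ↦ BA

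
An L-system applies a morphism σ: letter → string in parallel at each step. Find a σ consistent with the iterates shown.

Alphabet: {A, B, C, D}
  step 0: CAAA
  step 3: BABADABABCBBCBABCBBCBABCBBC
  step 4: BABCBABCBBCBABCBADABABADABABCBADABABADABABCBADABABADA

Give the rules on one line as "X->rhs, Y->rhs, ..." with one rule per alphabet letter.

  step 3 ⇒ step 4: BABADABABCBBCBABCBBCBABCBBC ⇒ BA·BC·BA·BC·B·BC·BA·BC·BA·DA·BA·BA·DA·BA·BC·BA·DA·BA·BA·DA·BA·BC·BA·DA·BA·BA·DA
    A ↦ BC
    B ↦ BA
    C ↦ DA
    D ↦ B

A->BC, B->BA, C->DA, D->B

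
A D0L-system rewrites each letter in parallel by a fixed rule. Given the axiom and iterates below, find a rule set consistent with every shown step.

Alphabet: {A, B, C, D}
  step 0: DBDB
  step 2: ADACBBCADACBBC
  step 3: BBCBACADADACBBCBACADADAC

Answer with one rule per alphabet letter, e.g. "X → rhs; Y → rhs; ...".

  step 2 ⇒ step 3: ADACBBCADACBBC ⇒ B·BC·B·AC·AD·AD·AC·B·BC·B·AC·AD·AD·AC
    A ↦ B
    B ↦ AD
    C ↦ AC
    D ↦ BC

A->B, B->AD, C->AC, D->BC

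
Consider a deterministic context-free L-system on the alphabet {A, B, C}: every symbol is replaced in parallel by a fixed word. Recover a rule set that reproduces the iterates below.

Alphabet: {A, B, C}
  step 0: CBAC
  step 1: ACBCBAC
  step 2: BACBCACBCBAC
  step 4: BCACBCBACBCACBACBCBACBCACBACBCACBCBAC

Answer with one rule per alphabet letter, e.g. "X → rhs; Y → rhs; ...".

A->B, B->BC, C->AC

  step 1 ⇒ step 2: ACBCBAC ⇒ B·AC·BC·AC·BC·B·AC
    A ↦ B
    B ↦ BC
    C ↦ AC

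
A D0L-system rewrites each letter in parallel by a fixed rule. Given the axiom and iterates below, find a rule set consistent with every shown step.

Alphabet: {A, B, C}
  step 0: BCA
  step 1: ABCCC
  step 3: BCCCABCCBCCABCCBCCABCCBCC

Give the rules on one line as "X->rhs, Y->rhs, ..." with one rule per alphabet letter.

  step 0 ⇒ step 1: BCA ⇒ A·BCC·C
    A ↦ C
    B ↦ A
    C ↦ BCC

A->C, B->A, C->BCC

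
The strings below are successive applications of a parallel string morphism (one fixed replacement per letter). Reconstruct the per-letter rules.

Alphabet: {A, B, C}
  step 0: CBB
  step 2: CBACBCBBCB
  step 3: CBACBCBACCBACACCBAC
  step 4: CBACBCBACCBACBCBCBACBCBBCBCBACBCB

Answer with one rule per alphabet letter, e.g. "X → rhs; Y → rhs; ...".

  step 3 ⇒ step 4: CBACBCBACCBACACCBAC ⇒ CB·AC·B·CB·AC·CB·AC·B·CB·CB·AC·B·CB·B·CB·CB·AC·B·CB
    A ↦ B
    B ↦ AC
    C ↦ CB

A->B, B->AC, C->CB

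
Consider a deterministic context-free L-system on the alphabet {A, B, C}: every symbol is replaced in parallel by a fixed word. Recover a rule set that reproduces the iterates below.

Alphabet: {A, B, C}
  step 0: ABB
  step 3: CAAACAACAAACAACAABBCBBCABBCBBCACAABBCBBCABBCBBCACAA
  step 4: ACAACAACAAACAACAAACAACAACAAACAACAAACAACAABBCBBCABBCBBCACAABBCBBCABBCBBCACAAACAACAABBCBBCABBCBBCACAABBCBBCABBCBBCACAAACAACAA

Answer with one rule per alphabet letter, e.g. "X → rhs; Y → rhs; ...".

  step 3 ⇒ step 4: CAAACAACAAACAACAABBCBBCABBCBBCACAABBCBBCABBCBBCACAA ⇒ A·CAA·CAA·CAA·A·CAA·CAA·A·CAA·CAA·CAA·A·CAA·CAA·A·CAA·CAA·BBC·BBC·A·BBC·BBC·A·CAA·BBC·BBC·A·BBC·BBC·A·CAA·A·CAA·CAA·BBC·BBC·A·BBC·BBC·A·CAA·BBC·BBC·A·BBC·BBC·A·CAA·A·CAA·CAA
    A ↦ CAA
    B ↦ BBC
    C ↦ A

A->CAA, B->BBC, C->A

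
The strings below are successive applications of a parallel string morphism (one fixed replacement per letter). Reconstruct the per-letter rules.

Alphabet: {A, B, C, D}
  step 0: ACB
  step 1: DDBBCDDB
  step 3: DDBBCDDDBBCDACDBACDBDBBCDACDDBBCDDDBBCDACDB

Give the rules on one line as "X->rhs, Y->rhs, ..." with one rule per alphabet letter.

A->DDB, B->DB, C->BCD, D->AC

  step 0 ⇒ step 1: ACB ⇒ DDB·BCD·DB
    A ↦ DDB
    B ↦ DB
    C ↦ BCD
    D ↦ AC  (constrained at step 1)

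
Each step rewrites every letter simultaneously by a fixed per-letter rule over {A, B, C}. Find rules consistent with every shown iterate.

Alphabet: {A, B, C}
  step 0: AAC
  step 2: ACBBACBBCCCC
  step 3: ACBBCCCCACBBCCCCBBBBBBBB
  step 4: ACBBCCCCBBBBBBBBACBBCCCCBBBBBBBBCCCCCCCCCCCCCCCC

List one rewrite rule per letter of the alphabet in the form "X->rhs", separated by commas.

  step 3 ⇒ step 4: ACBBCCCCACBBCCCCBBBBBBBB ⇒ AC·BB·CC·CC·BB·BB·BB·BB·AC·BB·CC·CC·BB·BB·BB·BB·CC·CC·CC·CC·CC·CC·CC·CC
    A ↦ AC
    B ↦ CC
    C ↦ BB

A->AC, B->CC, C->BB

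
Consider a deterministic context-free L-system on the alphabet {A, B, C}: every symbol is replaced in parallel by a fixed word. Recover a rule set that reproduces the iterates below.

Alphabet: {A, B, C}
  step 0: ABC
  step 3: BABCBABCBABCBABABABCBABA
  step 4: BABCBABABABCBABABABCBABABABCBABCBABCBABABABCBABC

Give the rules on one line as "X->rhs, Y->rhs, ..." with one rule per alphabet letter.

  step 3 ⇒ step 4: BABCBABCBABCBABABABCBABA ⇒ BA·BC·BA·BA·BA·BC·BA·BA·BA·BC·BA·BA·BA·BC·BA·BC·BA·BC·BA·BA·BA·BC·BA·BC
    A ↦ BC
    B ↦ BA
    C ↦ BA

A->BC, B->BA, C->BA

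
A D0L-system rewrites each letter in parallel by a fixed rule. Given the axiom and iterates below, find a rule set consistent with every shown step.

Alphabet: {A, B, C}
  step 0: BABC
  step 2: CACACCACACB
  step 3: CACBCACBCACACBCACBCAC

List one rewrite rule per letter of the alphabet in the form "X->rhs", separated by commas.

  step 2 ⇒ step 3: CACACCACACB ⇒ CA·CB·CA·CB·CA·CA·CB·CA·CB·CA·C
    A ↦ CB
    B ↦ C
    C ↦ CA

A->CB, B->C, C->CA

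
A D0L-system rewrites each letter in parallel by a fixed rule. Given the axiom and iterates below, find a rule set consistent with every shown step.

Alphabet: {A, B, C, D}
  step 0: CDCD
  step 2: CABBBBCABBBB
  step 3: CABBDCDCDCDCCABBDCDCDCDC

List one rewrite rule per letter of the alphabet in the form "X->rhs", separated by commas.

A->BB, B->DC, C->CA, D->A

  step 2 ⇒ step 3: CABBBBCABBBB ⇒ CA·BB·DC·DC·DC·DC·CA·BB·DC·DC·DC·DC
    A ↦ BB
    B ↦ DC
    C ↦ CA
    D ↦ A  (constrained at step 0)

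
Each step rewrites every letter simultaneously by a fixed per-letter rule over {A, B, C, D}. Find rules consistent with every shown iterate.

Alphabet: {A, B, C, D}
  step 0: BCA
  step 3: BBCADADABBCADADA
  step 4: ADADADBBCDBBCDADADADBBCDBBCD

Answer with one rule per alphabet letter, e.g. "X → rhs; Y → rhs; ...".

  step 3 ⇒ step 4: BBCADADABBCADADA ⇒ AD·AD·A·D·BBC·D·BBC·D·AD·AD·A·D·BBC·D·BBC·D
    A ↦ D
    B ↦ AD
    C ↦ A
    D ↦ BBC

A->D, B->AD, C->A, D->BBC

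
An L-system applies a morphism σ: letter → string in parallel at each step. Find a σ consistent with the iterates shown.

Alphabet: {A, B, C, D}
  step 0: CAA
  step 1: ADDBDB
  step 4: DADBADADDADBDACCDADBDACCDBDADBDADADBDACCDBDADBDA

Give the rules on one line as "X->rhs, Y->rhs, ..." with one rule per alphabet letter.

  step 0 ⇒ step 1: CAA ⇒ AD·DB·DB
    A ↦ DB
    C ↦ AD
    B ↦ CC  (constrained at step 1)
    D ↦ DA  (constrained at step 1)

A->DB, B->CC, C->AD, D->DA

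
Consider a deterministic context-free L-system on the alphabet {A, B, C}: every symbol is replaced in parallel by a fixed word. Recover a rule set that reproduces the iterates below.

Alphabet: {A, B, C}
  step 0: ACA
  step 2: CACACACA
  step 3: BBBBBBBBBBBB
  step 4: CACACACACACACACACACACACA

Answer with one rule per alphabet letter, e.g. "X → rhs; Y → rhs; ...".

A->B, B->CA, C->BB

  step 3 ⇒ step 4: BBBBBBBBBBBB ⇒ CA·CA·CA·CA·CA·CA·CA·CA·CA·CA·CA·CA
    B ↦ CA
  step 2 ⇒ step 3: CACACACA ⇒ BB·B·BB·B·BB·B·BB·B
    A ↦ B
  step 2 ⇒ step 3: CACACACA ⇒ BB·B·BB·B·BB·B·BB·B
    C ↦ BB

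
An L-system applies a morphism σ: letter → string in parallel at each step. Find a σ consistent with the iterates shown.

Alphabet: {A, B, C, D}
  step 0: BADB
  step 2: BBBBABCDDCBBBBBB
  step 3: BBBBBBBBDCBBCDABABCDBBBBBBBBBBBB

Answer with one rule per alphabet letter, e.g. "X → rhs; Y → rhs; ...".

A->DC, B->BB, C->CD, D->AB

  step 2 ⇒ step 3: BBBBABCDDCBBBBBB ⇒ BB·BB·BB·BB·DC·BB·CD·AB·AB·CD·BB·BB·BB·BB·BB·BB
    A ↦ DC
    B ↦ BB
    C ↦ CD
    D ↦ AB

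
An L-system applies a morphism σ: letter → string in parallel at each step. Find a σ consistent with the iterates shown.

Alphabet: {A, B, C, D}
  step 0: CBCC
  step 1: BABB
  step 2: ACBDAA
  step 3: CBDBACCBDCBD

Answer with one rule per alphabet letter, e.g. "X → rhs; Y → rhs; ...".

A->CBD, B->A, C->B, D->C

  step 2 ⇒ step 3: ACBDAA ⇒ CBD·B·A·C·CBD·CBD
    A ↦ CBD
    B ↦ A
    C ↦ B
    D ↦ C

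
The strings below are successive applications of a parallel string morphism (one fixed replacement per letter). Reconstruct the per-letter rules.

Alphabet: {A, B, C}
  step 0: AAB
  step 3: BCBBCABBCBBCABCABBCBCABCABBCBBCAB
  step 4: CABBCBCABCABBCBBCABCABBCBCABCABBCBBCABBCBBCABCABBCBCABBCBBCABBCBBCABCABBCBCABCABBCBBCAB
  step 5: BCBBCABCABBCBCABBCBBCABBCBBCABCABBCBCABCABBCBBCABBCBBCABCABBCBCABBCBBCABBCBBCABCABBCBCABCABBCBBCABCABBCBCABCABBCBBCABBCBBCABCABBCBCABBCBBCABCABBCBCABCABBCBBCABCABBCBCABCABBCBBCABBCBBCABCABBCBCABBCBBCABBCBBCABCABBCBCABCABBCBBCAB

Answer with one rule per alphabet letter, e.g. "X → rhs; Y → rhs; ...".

  step 4 ⇒ step 5: CABBCBCABCABBCBBCABCABBCBCABCABBCBBCABBCBBCABCABBCBCABBCBBCABBCBBCABCABBCBCABCABBCBBCAB ⇒ BCB·B·CAB·CAB·BCB·CAB·BCB·B·CAB·BCB·B·CAB·CAB·BCB·CAB·CAB·BCB·B·CAB·BCB·B·CAB·CAB·BCB·CAB·BCB·B·CAB·BCB·B·CAB·CAB·BCB·CAB·CAB·BCB·B·CAB·CAB·BCB·CAB·CAB·BCB·B·CAB·BCB·B·CAB·CAB·BCB·CAB·BCB·B·CAB·CAB·BCB·CAB·CAB·BCB·B·CAB·CAB·BCB·CAB·CAB·BCB·B·CAB·BCB·B·CAB·CAB·BCB·CAB·BCB·B·CAB·BCB·B·CAB·CAB·BCB·CAB·CAB·BCB·B·CAB
    A ↦ B
    B ↦ CAB
    C ↦ BCB

A->B, B->CAB, C->BCB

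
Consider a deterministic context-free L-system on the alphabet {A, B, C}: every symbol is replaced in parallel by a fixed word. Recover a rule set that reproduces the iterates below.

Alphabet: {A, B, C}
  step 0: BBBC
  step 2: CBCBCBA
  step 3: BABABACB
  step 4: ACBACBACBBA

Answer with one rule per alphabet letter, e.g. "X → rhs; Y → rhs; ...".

  step 3 ⇒ step 4: BABABACB ⇒ A·CB·A·CB·A·CB·B·A
    A ↦ CB
    B ↦ A
    C ↦ B

A->CB, B->A, C->B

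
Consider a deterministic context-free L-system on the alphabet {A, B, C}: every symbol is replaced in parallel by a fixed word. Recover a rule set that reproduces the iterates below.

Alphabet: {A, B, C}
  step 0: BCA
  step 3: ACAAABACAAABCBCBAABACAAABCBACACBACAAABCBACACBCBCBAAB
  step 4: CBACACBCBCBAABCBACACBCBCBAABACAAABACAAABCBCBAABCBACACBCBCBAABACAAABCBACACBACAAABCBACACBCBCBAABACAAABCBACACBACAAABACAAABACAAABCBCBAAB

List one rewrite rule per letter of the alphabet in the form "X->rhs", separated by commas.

A->CB, B->AAB, C->ACA

  step 3 ⇒ step 4: ACAAABACAAABCBCBAABACAAABCBACACBACAAABCBACACBCBCBAAB ⇒ CB·ACA·CB·CB·CB·AAB·CB·ACA·CB·CB·CB·AAB·ACA·AAB·ACA·AAB·CB·CB·AAB·CB·ACA·CB·CB·CB·AAB·ACA·AAB·CB·ACA·CB·ACA·AAB·CB·ACA·CB·CB·CB·AAB·ACA·AAB·CB·ACA·CB·ACA·AAB·ACA·AAB·ACA·AAB·CB·CB·AAB
    A ↦ CB
    B ↦ AAB
    C ↦ ACA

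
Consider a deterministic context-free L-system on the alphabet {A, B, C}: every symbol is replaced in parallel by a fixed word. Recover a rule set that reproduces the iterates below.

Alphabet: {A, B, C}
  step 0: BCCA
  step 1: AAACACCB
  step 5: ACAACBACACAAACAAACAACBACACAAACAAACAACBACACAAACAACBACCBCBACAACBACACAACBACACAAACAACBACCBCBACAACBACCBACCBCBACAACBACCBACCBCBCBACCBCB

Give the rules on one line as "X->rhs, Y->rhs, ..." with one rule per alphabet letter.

  step 0 ⇒ step 1: BCCA ⇒ AA·AC·AC·CB
    A ↦ CB
    B ↦ AA
    C ↦ AC

A->CB, B->AA, C->AC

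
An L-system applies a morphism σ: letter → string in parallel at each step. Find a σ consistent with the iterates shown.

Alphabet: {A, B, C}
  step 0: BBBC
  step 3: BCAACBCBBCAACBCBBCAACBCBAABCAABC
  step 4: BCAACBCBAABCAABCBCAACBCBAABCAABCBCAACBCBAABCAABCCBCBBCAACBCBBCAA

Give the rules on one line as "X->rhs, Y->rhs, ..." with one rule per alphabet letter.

  step 3 ⇒ step 4: BCAACBCBBCAACBCBBCAACBCBAABCAABC ⇒ BC·AA·CB·CB·AA·BC·AA·BC·BC·AA·CB·CB·AA·BC·AA·BC·BC·AA·CB·CB·AA·BC·AA·BC·CB·CB·BC·AA·CB·CB·BC·AA
    A ↦ CB
    B ↦ BC
    C ↦ AA

A->CB, B->BC, C->AA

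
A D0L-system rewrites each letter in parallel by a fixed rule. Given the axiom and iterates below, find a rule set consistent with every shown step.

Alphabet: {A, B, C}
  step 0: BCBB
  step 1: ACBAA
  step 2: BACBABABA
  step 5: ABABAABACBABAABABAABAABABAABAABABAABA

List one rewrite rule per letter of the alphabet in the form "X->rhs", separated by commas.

  step 1 ⇒ step 2: ACBAA ⇒ BA·CB·A·BA·BA
    A ↦ BA
    B ↦ A
    C ↦ CB

A->BA, B->A, C->CB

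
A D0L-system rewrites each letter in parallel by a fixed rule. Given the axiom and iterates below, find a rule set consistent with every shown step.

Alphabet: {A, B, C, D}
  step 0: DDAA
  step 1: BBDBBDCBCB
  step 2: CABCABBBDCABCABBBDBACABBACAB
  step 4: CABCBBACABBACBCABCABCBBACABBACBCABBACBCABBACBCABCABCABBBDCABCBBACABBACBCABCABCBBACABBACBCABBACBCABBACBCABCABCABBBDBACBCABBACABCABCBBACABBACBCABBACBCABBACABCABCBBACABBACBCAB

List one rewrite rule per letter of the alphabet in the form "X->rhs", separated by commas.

A->CB, B->CAB, C->BA, D->BBD

  step 1 ⇒ step 2: BBDBBDCBCB ⇒ CAB·CAB·BBD·CAB·CAB·BBD·BA·CAB·BA·CAB
    B ↦ CAB
    C ↦ BA
    D ↦ BBD
  step 0 ⇒ step 1: DDAA ⇒ BBD·BBD·CB·CB
    A ↦ CB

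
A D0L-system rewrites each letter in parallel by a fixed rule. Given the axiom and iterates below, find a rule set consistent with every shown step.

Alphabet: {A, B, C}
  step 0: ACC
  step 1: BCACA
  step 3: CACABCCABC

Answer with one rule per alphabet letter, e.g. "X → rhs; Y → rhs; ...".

  step 0 ⇒ step 1: ACC ⇒ B·CA·CA
    A ↦ B
    C ↦ CA
    B ↦ C  (constrained at step 1)

A->B, B->C, C->CA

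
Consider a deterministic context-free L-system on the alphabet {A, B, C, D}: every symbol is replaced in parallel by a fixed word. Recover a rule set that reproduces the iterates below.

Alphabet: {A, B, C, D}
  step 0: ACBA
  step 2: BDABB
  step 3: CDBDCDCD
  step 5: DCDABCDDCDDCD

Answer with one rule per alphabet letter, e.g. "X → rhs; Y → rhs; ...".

  step 2 ⇒ step 3: BDABB ⇒ CD·B·D·CD·CD
    A ↦ D
    B ↦ CD
    D ↦ B
    C ↦ A  (constrained at step 0)

A->D, B->CD, C->A, D->B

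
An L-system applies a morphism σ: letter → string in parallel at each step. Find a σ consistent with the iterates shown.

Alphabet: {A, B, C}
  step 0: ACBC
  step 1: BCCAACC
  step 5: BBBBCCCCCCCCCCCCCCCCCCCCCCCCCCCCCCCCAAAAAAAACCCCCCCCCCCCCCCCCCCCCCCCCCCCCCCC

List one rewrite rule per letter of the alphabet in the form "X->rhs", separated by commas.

A->B, B->AA, C->CC

  step 0 ⇒ step 1: ACBC ⇒ B·CC·AA·CC
    A ↦ B
    B ↦ AA
    C ↦ CC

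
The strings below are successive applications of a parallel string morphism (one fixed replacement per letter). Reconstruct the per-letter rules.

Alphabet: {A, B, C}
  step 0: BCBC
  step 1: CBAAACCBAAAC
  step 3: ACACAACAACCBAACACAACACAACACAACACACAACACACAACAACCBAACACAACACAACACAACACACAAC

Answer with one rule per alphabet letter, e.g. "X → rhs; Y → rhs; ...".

  step 0 ⇒ step 1: BCBC ⇒ CBA·AAC·CBA·AAC
    B ↦ CBA
    C ↦ AAC
    A ↦ AC  (constrained at step 1)

A->AC, B->CBA, C->AAC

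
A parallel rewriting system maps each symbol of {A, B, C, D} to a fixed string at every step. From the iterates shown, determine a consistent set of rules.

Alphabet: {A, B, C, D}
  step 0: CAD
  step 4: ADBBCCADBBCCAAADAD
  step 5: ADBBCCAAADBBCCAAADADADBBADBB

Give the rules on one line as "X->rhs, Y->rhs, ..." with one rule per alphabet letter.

  step 4 ⇒ step 5: ADBBCCADBBCCAAADAD ⇒ AD·BB·C·C·A·A·AD·BB·C·C·A·A·AD·AD·AD·BB·AD·BB
    A ↦ AD
    B ↦ C
    C ↦ A
    D ↦ BB

A->AD, B->C, C->A, D->BB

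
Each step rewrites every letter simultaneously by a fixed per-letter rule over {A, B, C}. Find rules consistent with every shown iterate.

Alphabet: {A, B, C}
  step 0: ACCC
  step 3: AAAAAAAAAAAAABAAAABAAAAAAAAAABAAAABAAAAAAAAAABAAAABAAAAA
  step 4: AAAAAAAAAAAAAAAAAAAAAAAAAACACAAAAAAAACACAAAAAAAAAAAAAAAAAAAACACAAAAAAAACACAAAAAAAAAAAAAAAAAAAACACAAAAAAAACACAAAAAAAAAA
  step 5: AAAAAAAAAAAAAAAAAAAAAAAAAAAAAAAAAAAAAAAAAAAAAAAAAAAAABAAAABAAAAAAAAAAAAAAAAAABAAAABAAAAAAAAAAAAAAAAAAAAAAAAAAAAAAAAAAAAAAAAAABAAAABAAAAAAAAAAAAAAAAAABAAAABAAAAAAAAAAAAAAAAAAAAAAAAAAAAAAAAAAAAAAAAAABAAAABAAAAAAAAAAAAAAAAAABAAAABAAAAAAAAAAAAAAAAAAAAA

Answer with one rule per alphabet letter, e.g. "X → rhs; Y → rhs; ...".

  step 4 ⇒ step 5: AAAAAAAAAAAAAAAAAAAAAAAAAACACAAAAAAAACACAAAAAAAAAAAAAAAAAAAACACAAAAAAAACACAAAAAAAAAAAAAAAAAAAACACAAAAAAAACACAAAAAAAAAA ⇒ AA·AA·AA·AA·AA·AA·AA·AA·AA·AA·AA·AA·AA·AA·AA·AA·AA·AA·AA·AA·AA·AA·AA·AA·AA·AA·ABA·AA·ABA·AA·AA·AA·AA·AA·AA·AA·AA·ABA·AA·ABA·AA·AA·AA·AA·AA·AA·AA·AA·AA·AA·AA·AA·AA·AA·AA·AA·AA·AA·AA·AA·ABA·AA·ABA·AA·AA·AA·AA·AA·AA·AA·AA·ABA·AA·ABA·AA·AA·AA·AA·AA·AA·AA·AA·AA·AA·AA·AA·AA·AA·AA·AA·AA·AA·AA·AA·ABA·AA·ABA·AA·AA·AA·AA·AA·AA·AA·AA·ABA·AA·ABA·AA·AA·AA·AA·AA·AA·AA·AA·AA·AA
    A ↦ AA
    C ↦ ABA
  step 3 ⇒ step 4: AAAAAAAAAAAAABAAAABAAAAAAAAAABAAAABAAAAAAAAAABAAAABAAAAA ⇒ AA·AA·AA·AA·AA·AA·AA·AA·AA·AA·AA·AA·AA·CAC·AA·AA·AA·AA·CAC·AA·AA·AA·AA·AA·AA·AA·AA·AA·AA·CAC·AA·AA·AA·AA·CAC·AA·AA·AA·AA·AA·AA·AA·AA·AA·AA·CAC·AA·AA·AA·AA·CAC·AA·AA·AA·AA·AA
    B ↦ CAC

A->AA, B->CAC, C->ABA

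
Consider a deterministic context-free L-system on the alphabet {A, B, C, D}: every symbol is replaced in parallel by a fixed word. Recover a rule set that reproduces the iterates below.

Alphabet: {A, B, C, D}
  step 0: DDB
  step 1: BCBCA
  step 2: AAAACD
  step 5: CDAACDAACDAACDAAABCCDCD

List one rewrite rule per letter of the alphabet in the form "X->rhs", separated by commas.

A->CD, B->A, C->A, D->BC

  step 1 ⇒ step 2: BCBCA ⇒ A·A·A·A·CD
    A ↦ CD
    B ↦ A
    C ↦ A
  step 0 ⇒ step 1: DDB ⇒ BC·BC·A
    D ↦ BC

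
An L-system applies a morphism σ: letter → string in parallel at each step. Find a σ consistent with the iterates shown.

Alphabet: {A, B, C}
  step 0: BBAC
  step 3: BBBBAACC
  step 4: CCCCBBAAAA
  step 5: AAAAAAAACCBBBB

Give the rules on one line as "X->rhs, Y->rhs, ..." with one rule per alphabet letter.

  step 4 ⇒ step 5: CCCCBBAAAA ⇒ AA·AA·AA·AA·C·C·B·B·B·B
    A ↦ B
    B ↦ C
    C ↦ AA

A->B, B->C, C->AA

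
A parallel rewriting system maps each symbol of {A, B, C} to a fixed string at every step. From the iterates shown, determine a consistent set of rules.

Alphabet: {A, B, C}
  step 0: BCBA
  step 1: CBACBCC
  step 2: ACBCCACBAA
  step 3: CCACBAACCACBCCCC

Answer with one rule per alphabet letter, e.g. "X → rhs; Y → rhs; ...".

  step 2 ⇒ step 3: ACBCCACBAA ⇒ CC·A·CB·A·A·CC·A·CB·CC·CC
    A ↦ CC
    B ↦ CB
    C ↦ A

A->CC, B->CB, C->A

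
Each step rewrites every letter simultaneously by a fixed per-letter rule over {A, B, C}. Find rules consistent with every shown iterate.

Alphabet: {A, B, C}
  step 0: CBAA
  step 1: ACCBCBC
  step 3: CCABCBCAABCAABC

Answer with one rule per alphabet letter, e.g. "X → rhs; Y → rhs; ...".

  step 0 ⇒ step 1: CBAA ⇒ A·CC·BC·BC
    A ↦ BC
    B ↦ CC
    C ↦ A

A->BC, B->CC, C->A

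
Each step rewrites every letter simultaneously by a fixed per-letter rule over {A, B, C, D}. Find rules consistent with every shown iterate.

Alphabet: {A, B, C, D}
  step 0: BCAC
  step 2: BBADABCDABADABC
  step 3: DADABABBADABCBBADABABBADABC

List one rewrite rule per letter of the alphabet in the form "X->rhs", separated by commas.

A->BA, B->DA, C->BC, D->B

  step 2 ⇒ step 3: BBADABCDABADABC ⇒ DA·DA·BA·B·BA·DA·BC·B·BA·DA·BA·B·BA·DA·BC
    A ↦ BA
    B ↦ DA
    C ↦ BC
    D ↦ B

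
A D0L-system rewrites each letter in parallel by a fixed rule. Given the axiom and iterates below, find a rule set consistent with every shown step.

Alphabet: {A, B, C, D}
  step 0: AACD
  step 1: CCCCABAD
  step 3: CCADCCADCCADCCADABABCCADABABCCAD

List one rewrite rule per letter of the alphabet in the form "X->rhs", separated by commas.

  step 0 ⇒ step 1: AACD ⇒ CC·CC·AB·AD
    A ↦ CC
    C ↦ AB
    D ↦ AD
    B ↦ AD  (constrained at step 1)

A->CC, B->AD, C->AB, D->AD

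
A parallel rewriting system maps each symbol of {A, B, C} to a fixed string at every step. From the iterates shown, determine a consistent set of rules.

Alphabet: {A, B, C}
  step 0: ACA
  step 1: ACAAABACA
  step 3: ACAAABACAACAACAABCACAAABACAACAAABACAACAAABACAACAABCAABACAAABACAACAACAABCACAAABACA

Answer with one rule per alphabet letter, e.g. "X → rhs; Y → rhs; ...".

  step 0 ⇒ step 1: ACA ⇒ ACA·AAB·ACA
    A ↦ ACA
    C ↦ AAB
    B ↦ ABC  (constrained at step 1)

A->ACA, B->ABC, C->AAB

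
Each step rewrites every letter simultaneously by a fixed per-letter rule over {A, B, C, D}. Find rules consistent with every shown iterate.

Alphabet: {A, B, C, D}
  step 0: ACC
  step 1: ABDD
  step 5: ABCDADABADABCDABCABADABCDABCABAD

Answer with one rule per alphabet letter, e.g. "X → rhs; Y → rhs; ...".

  step 0 ⇒ step 1: ACC ⇒ AB·D·D
    A ↦ AB
    C ↦ D
    B ↦ C  (constrained at step 1)
    D ↦ AD  (constrained at step 1)

A->AB, B->C, C->D, D->AD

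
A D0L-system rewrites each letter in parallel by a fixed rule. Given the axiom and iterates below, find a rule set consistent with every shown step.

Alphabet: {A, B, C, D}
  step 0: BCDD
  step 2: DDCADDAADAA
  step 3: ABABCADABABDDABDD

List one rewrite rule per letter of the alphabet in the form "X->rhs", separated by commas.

A->D, B->AA, C->CA, D->AB

  step 2 ⇒ step 3: DDCADDAADAA ⇒ AB·AB·CA·D·AB·AB·D·D·AB·D·D
    A ↦ D
    C ↦ CA
    D ↦ AB
    B ↦ AA  (constrained at step 0)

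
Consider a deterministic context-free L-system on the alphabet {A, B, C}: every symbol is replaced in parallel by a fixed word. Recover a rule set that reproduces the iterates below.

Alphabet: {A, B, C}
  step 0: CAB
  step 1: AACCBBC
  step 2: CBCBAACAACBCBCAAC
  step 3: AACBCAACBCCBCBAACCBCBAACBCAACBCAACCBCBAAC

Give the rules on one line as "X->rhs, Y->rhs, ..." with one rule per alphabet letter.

A->CB, B->BC, C->AAC

  step 2 ⇒ step 3: CBCBAACAACBCBCAAC ⇒ AAC·BC·AAC·BC·CB·CB·AAC·CB·CB·AAC·BC·AAC·BC·AAC·CB·CB·AAC
    A ↦ CB
    B ↦ BC
    C ↦ AAC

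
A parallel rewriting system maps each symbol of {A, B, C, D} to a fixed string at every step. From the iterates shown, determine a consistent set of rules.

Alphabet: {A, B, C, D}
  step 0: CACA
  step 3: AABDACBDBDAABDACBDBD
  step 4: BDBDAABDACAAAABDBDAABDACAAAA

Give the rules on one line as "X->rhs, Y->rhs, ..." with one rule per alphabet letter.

A->BD, B->A, C->AC, D->A

  step 3 ⇒ step 4: AABDACBDBDAABDACBDBD ⇒ BD·BD·A·A·BD·AC·A·A·A·A·BD·BD·A·A·BD·AC·A·A·A·A
    A ↦ BD
    B ↦ A
    C ↦ AC
    D ↦ A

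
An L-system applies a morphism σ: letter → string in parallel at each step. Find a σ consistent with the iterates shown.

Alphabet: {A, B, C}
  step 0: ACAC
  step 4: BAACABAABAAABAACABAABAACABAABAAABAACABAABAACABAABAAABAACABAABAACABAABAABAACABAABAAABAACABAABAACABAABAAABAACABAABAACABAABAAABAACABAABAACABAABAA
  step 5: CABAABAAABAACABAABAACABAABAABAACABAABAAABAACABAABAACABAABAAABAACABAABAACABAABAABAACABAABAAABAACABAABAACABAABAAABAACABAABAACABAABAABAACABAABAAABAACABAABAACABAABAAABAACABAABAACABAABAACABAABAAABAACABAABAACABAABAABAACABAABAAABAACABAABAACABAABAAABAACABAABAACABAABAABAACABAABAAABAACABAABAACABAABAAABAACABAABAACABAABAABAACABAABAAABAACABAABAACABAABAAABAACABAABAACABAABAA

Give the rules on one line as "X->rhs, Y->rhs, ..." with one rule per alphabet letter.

  step 4 ⇒ step 5: BAACABAABAAABAACABAABAACABAABAAABAACABAABAACABAABAAABAACABAABAACABAABAABAACABAABAAABAACABAABAACABAABAAABAACABAABAACABAABAAABAACABAABAACABAABAA ⇒ CA·BAA·BAA·A·BAA·CA·BAA·BAA·CA·BAA·BAA·BAA·CA·BAA·BAA·A·BAA·CA·BAA·BAA·CA·BAA·BAA·A·BAA·CA·BAA·BAA·CA·BAA·BAA·BAA·CA·BAA·BAA·A·BAA·CA·BAA·BAA·CA·BAA·BAA·A·BAA·CA·BAA·BAA·CA·BAA·BAA·BAA·CA·BAA·BAA·A·BAA·CA·BAA·BAA·CA·BAA·BAA·A·BAA·CA·BAA·BAA·CA·BAA·BAA·CA·BAA·BAA·A·BAA·CA·BAA·BAA·CA·BAA·BAA·BAA·CA·BAA·BAA·A·BAA·CA·BAA·BAA·CA·BAA·BAA·A·BAA·CA·BAA·BAA·CA·BAA·BAA·BAA·CA·BAA·BAA·A·BAA·CA·BAA·BAA·CA·BAA·BAA·A·BAA·CA·BAA·BAA·CA·BAA·BAA·BAA·CA·BAA·BAA·A·BAA·CA·BAA·BAA·CA·BAA·BAA·A·BAA·CA·BAA·BAA·CA·BAA·BAA
    A ↦ BAA
    B ↦ CA
    C ↦ A

A->BAA, B->CA, C->A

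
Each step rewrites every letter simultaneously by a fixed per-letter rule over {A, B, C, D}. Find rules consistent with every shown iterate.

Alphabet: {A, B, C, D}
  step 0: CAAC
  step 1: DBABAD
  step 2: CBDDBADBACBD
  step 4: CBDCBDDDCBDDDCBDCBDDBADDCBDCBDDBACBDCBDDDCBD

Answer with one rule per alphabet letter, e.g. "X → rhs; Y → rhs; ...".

A->BA, B->D, C->D, D->CBD

  step 1 ⇒ step 2: DBABAD ⇒ CBD·D·BA·D·BA·CBD
    A ↦ BA
    B ↦ D
    D ↦ CBD
  step 0 ⇒ step 1: CAAC ⇒ D·BA·BA·D
    C ↦ D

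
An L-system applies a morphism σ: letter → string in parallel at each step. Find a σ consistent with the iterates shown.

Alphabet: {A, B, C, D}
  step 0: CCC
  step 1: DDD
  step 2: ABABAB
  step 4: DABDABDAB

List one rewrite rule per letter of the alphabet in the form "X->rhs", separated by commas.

A->C, B->D, C->D, D->AB

  step 1 ⇒ step 2: DDD ⇒ AB·AB·AB
    D ↦ AB
    A ↦ C  (constrained at step 2)
    B ↦ D  (constrained at step 2)
  step 0 ⇒ step 1: CCC ⇒ D·D·D
    C ↦ D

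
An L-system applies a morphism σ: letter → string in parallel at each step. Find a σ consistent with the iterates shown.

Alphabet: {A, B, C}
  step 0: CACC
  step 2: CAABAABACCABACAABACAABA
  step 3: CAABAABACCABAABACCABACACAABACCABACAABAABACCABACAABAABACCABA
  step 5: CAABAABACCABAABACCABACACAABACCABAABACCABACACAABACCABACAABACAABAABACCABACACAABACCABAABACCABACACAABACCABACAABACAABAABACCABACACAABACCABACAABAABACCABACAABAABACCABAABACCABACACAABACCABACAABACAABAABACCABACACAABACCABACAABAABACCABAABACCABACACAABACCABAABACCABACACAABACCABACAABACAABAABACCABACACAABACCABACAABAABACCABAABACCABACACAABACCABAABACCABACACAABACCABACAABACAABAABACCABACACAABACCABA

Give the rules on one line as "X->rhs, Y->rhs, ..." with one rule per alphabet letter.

  step 2 ⇒ step 3: CAABAABACCABACAABACAABA ⇒ CA·ABA·ABA·CC·ABA·ABA·CC·ABA·CA·CA·ABA·CC·ABA·CA·ABA·ABA·CC·ABA·CA·ABA·ABA·CC·ABA
    A ↦ ABA
    B ↦ CC
    C ↦ CA

A->ABA, B->CC, C->CA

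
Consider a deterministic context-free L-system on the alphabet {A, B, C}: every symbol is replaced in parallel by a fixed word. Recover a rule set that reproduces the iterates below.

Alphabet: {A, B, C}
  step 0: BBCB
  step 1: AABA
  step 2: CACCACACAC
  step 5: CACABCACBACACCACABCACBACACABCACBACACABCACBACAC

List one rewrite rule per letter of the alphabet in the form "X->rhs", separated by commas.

A->CAC, B->A, C->B

  step 1 ⇒ step 2: AABA ⇒ CAC·CAC·A·CAC
    A ↦ CAC
    B ↦ A
  step 0 ⇒ step 1: BBCB ⇒ A·A·B·A
    C ↦ B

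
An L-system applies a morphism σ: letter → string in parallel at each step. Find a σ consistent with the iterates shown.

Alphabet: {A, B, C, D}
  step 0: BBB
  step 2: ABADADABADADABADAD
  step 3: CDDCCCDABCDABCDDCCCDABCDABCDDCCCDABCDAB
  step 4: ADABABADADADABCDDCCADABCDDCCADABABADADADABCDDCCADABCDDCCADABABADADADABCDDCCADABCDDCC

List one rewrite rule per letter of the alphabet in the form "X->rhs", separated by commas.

A->CD, B->DCC, C->AD, D->AB

  step 3 ⇒ step 4: CDDCCCDABCDABCDDCCCDABCDABCDDCCCDABCDAB ⇒ AD·AB·AB·AD·AD·AD·AB·CD·DCC·AD·AB·CD·DCC·AD·AB·AB·AD·AD·AD·AB·CD·DCC·AD·AB·CD·DCC·AD·AB·AB·AD·AD·AD·AB·CD·DCC·AD·AB·CD·DCC
    A ↦ CD
    B ↦ DCC
    C ↦ AD
    D ↦ AB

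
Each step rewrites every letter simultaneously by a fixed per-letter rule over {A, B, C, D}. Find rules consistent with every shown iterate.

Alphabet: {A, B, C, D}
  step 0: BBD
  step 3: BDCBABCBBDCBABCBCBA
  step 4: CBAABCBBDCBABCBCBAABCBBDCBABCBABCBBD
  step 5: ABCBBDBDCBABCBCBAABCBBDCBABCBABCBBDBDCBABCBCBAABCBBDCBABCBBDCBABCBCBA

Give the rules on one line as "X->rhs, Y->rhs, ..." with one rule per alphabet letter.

A->BD, B->CB, C->AB, D->A

  step 4 ⇒ step 5: CBAABCBBDCBABCBCBAABCBBDCBABCBABCBBD ⇒ AB·CB·BD·BD·CB·AB·CB·CB·A·AB·CB·BD·CB·AB·CB·AB·CB·BD·BD·CB·AB·CB·CB·A·AB·CB·BD·CB·AB·CB·BD·CB·AB·CB·CB·A
    A ↦ BD
    B ↦ CB
    C ↦ AB
    D ↦ A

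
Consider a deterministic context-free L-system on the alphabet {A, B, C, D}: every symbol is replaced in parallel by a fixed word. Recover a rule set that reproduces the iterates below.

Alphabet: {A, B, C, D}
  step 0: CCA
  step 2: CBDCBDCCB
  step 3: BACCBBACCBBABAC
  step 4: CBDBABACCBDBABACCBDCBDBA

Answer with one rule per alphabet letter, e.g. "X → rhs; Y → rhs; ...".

  step 3 ⇒ step 4: BACCBBACCBBABAC ⇒ C·BD·BA·BA·C·C·BD·BA·BA·C·C·BD·C·BD·BA
    A ↦ BD
    B ↦ C
    C ↦ BA
  step 2 ⇒ step 3: CBDCBDCCB ⇒ BA·C·CB·BA·C·CB·BA·BA·C
    D ↦ CB

A->BD, B->C, C->BA, D->CB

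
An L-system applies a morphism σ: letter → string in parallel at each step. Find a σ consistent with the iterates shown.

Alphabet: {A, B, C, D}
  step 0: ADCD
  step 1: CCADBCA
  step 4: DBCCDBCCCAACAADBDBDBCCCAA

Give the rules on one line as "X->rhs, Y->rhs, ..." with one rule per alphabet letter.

A->C, B->A, C->DB, D->CA

  step 0 ⇒ step 1: ADCD ⇒ C·CA·DB·CA
    A ↦ C
    C ↦ DB
    D ↦ CA
    B ↦ A  (constrained at step 1)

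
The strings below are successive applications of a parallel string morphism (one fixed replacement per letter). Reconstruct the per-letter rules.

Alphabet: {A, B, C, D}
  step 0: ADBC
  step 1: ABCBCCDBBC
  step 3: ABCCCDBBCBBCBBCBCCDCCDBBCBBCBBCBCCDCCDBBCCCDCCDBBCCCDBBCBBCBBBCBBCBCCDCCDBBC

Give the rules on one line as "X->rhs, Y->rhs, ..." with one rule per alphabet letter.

  step 0 ⇒ step 1: ADBC ⇒ ABC·B·CCD·BBC
    A ↦ ABC
    B ↦ CCD
    C ↦ BBC
    D ↦ B

A->ABC, B->CCD, C->BBC, D->B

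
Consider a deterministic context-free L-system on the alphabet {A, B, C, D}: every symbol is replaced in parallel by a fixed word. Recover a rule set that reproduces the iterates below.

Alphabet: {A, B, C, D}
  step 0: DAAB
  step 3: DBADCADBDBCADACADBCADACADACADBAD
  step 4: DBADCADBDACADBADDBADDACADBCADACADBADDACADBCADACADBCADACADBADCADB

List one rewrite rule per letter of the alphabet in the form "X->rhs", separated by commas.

A->CA, B->AD, C->DA, D->DB

  step 3 ⇒ step 4: DBADCADBDBCADACADBCADACADACADBAD ⇒ DB·AD·CA·DB·DA·CA·DB·AD·DB·AD·DA·CA·DB·CA·DA·CA·DB·AD·DA·CA·DB·CA·DA·CA·DB·CA·DA·CA·DB·AD·CA·DB
    A ↦ CA
    B ↦ AD
    C ↦ DA
    D ↦ DB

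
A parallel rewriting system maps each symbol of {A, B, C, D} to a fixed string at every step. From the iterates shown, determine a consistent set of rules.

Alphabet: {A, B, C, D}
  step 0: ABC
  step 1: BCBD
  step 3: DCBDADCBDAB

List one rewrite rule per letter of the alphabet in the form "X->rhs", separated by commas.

  step 0 ⇒ step 1: ABC ⇒ B·CB·D
    A ↦ B
    B ↦ CB
    C ↦ D
    D ↦ DA  (constrained at step 1)

A->B, B->CB, C->D, D->DA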